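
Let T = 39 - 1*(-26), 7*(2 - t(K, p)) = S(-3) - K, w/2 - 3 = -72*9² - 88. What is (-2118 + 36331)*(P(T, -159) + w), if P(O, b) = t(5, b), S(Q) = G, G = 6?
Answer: -2833691725/7 ≈ -4.0481e+8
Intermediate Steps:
w = -11834 (w = 6 + 2*(-72*9² - 88) = 6 + 2*(-72*81 - 88) = 6 + 2*(-5832 - 88) = 6 + 2*(-5920) = 6 - 11840 = -11834)
S(Q) = 6
t(K, p) = 8/7 + K/7 (t(K, p) = 2 - (6 - K)/7 = 2 + (-6/7 + K/7) = 8/7 + K/7)
T = 65 (T = 39 + 26 = 65)
P(O, b) = 13/7 (P(O, b) = 8/7 + (⅐)*5 = 8/7 + 5/7 = 13/7)
(-2118 + 36331)*(P(T, -159) + w) = (-2118 + 36331)*(13/7 - 11834) = 34213*(-82825/7) = -2833691725/7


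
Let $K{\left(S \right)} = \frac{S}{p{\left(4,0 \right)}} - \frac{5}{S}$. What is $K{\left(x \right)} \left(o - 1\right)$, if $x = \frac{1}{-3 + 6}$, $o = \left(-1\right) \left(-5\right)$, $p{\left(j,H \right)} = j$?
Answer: $- \frac{179}{3} \approx -59.667$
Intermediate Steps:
$o = 5$
$x = \frac{1}{3} \approx 0.33333$
$K{\left(S \right)} = - \frac{5}{S} + \frac{S}{4}$ ($K{\left(S \right)} = \frac{S}{4} - \frac{5}{S} = - \frac{5}{S} + \frac{S}{4}$)
$K{\left(x \right)} \left(o - 1\right) = \left(- 5 \frac{1}{\frac{1}{3}} + \frac{1}{4} \cdot \frac{1}{3}\right) \left(5 - 1\right) = \left(\left(-5\right) 3 + \frac{1}{12}\right) \left(5 - 1\right) = \left(-15 + \frac{1}{12}\right) 4 = \left(- \frac{179}{12}\right) 4 = - \frac{179}{3}$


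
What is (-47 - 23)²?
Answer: 4900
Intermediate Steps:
(-47 - 23)² = (-70)² = 4900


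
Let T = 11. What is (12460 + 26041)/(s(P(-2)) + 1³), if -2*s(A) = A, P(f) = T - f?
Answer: -77002/11 ≈ -7000.2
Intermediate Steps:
P(f) = 11 - f
s(A) = -A/2
(12460 + 26041)/(s(P(-2)) + 1³) = (12460 + 26041)/(-(11 - 1*(-2))/2 + 1³) = 38501/(-(11 + 2)/2 + 1) = 38501/(-½*13 + 1) = 38501/(-13/2 + 1) = 38501/(-11/2) = 38501*(-2/11) = -77002/11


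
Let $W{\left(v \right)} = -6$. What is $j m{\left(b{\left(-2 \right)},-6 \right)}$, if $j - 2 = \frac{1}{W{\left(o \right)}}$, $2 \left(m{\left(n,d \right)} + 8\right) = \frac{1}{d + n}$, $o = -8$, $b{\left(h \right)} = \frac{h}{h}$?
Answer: $- \frac{297}{20} \approx -14.85$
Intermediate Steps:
$b{\left(h \right)} = 1$
$m{\left(n,d \right)} = -8 + \frac{1}{2 \left(d + n\right)}$
$j = \frac{11}{6}$ ($j = 2 + \frac{1}{-6} = 2 - \frac{1}{6} = \frac{11}{6} \approx 1.8333$)
$j m{\left(b{\left(-2 \right)},-6 \right)} = \frac{11 \frac{\frac{1}{2} - -48 - 8}{-6 + 1}}{6} = \frac{11 \frac{\frac{1}{2} + 48 - 8}{-5}}{6} = \frac{11 \left(\left(- \frac{1}{5}\right) \frac{81}{2}\right)}{6} = \frac{11}{6} \left(- \frac{81}{10}\right) = - \frac{297}{20}$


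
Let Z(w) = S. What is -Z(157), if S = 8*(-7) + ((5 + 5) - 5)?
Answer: 51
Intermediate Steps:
S = -51 (S = -56 + (10 - 5) = -56 + 5 = -51)
Z(w) = -51
-Z(157) = -1*(-51) = 51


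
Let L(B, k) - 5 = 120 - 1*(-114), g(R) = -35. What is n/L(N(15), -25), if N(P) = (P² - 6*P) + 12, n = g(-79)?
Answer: -35/239 ≈ -0.14644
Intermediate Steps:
n = -35
N(P) = 12 + P² - 6*P
L(B, k) = 239 (L(B, k) = 5 + (120 - 1*(-114)) = 5 + (120 + 114) = 5 + 234 = 239)
n/L(N(15), -25) = -35/239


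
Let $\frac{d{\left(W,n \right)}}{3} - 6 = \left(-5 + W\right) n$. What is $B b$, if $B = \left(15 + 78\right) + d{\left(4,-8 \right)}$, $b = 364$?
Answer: $49140$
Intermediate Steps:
$d{\left(W,n \right)} = 18 + 3 n \left(-5 + W\right)$ ($d{\left(W,n \right)} = 18 + 3 \left(-5 + W\right) n = 18 + 3 n \left(-5 + W\right)$)
$B = 135$ ($B = \left(15 + 78\right) + \left(18 - -120 + 3 \cdot 4 \left(-8\right)\right) = 93 + \left(18 + 120 - 96\right) = 93 + 42 = 135$)
$B b = 135 \cdot 364 = 49140$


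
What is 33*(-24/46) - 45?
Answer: -1431/23 ≈ -62.217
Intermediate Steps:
33*(-24/46) - 45 = 33*(-24*1/46) - 45 = 33*(-12/23) - 45 = -396/23 - 45 = -1431/23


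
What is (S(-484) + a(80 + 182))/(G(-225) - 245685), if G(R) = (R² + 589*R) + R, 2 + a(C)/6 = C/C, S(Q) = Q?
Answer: 1/669 ≈ 0.0014948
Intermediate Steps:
a(C) = -6 (a(C) = -12 + 6*(C/C) = -12 + 6*1 = -12 + 6 = -6)
G(R) = R² + 590*R
(S(-484) + a(80 + 182))/(G(-225) - 245685) = (-484 - 6)/(-225*(590 - 225) - 245685) = -490/(-225*365 - 245685) = -490/(-82125 - 245685) = -490/(-327810) = -490*(-1/327810) = 1/669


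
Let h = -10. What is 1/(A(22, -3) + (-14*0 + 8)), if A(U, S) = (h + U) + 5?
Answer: 1/25 ≈ 0.040000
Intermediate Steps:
A(U, S) = -5 + U (A(U, S) = (-10 + U) + 5 = -5 + U)
1/(A(22, -3) + (-14*0 + 8)) = 1/((-5 + 22) + (-14*0 + 8)) = 1/(17 + (0 + 8)) = 1/(17 + 8) = 1/25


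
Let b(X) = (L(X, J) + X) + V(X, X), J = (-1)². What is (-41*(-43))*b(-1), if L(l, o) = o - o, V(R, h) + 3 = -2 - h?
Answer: -8815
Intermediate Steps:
J = 1
V(R, h) = -5 - h (V(R, h) = -3 + (-2 - h) = -5 - h)
L(l, o) = 0
b(X) = -5 (b(X) = (0 + X) + (-5 - X) = X + (-5 - X) = -5)
(-41*(-43))*b(-1) = -41*(-43)*(-5) = 1763*(-5) = -8815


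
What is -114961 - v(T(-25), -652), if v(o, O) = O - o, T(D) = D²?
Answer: -113684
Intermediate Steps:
-114961 - v(T(-25), -652) = -114961 - (-652 - 1*(-25)²) = -114961 - (-652 - 1*625) = -114961 - (-652 - 625) = -114961 - 1*(-1277) = -114961 + 1277 = -113684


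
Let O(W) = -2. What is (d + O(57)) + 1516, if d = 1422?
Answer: 2936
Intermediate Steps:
(d + O(57)) + 1516 = (1422 - 2) + 1516 = 1420 + 1516 = 2936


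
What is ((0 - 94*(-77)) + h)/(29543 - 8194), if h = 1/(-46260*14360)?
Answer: 4808157076799/14182004066400 ≈ 0.33903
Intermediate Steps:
h = -1/664293600 (h = -1/46260*1/14360 = -1/664293600 ≈ -1.5054e-9)
((0 - 94*(-77)) + h)/(29543 - 8194) = ((0 - 94*(-77)) - 1/664293600)/(29543 - 8194) = ((0 + 7238) - 1/664293600)/21349 = (7238 - 1/664293600)*(1/21349) = (4808157076799/664293600)*(1/21349) = 4808157076799/14182004066400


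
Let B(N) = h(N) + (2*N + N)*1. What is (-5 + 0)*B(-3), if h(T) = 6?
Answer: 15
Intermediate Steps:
B(N) = 6 + 3*N (B(N) = 6 + (2*N + N)*1 = 6 + (3*N)*1 = 6 + 3*N)
(-5 + 0)*B(-3) = (-5 + 0)*(6 + 3*(-3)) = -5*(6 - 9) = -5*(-3) = 15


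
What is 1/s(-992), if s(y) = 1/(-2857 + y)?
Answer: -3849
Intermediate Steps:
1/s(-992) = 1/(1/(-2857 - 992)) = 1/(1/(-3849)) = 1/(-1/3849) = -3849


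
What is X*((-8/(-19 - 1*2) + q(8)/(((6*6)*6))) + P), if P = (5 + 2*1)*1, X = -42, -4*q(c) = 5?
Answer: -44605/144 ≈ -309.76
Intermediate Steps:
q(c) = -5/4 (q(c) = -1/4*5 = -5/4)
P = 7 (P = (5 + 2)*1 = 7*1 = 7)
X*((-8/(-19 - 1*2) + q(8)/(((6*6)*6))) + P) = -42*((-8/(-19 - 1*2) - 5/(4*((6*6)*6))) + 7) = -42*((-8/(-19 - 2) - 5/(4*(36*6))) + 7) = -42*((-8/(-21) - 5/4/216) + 7) = -42*((-8*(-1/21) - 5/4*1/216) + 7) = -42*((8/21 - 5/864) + 7) = -42*(2269/6048 + 7) = -42*44605/6048 = -44605/144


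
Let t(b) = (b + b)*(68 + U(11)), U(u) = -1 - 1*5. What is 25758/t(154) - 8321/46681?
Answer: 521755691/445710188 ≈ 1.1706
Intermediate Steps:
U(u) = -6 (U(u) = -1 - 5 = -6)
t(b) = 124*b (t(b) = (b + b)*(68 - 6) = (2*b)*62 = 124*b)
25758/t(154) - 8321/46681 = 25758/((124*154)) - 8321/46681 = 25758/19096 - 8321*1/46681 = 25758*(1/19096) - 8321/46681 = 12879/9548 - 8321/46681 = 521755691/445710188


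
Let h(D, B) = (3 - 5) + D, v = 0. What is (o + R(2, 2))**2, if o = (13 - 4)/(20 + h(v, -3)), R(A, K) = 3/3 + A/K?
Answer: 25/4 ≈ 6.2500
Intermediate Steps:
h(D, B) = -2 + D
R(A, K) = 1 + A/K (R(A, K) = 3*(1/3) + A/K = 1 + A/K)
o = 1/2 (o = (13 - 4)/(20 + (-2 + 0)) = 9/(20 - 2) = 9/18 = 9*(1/18) = 1/2 ≈ 0.50000)
(o + R(2, 2))**2 = (1/2 + (2 + 2)/2)**2 = (1/2 + (1/2)*4)**2 = (1/2 + 2)**2 = (5/2)**2 = 25/4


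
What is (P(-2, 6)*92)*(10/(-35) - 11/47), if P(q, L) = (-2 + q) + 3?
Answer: 15732/329 ≈ 47.818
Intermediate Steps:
P(q, L) = 1 + q
(P(-2, 6)*92)*(10/(-35) - 11/47) = ((1 - 2)*92)*(10/(-35) - 11/47) = (-1*92)*(10*(-1/35) - 11*1/47) = -92*(-2/7 - 11/47) = -92*(-171/329) = 15732/329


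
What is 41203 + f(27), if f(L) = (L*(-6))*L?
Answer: 36829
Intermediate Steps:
f(L) = -6*L² (f(L) = (-6*L)*L = -6*L²)
41203 + f(27) = 41203 - 6*27² = 41203 - 6*729 = 41203 - 4374 = 36829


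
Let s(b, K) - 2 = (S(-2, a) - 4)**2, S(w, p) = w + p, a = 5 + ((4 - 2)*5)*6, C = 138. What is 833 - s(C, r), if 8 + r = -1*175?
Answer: -2650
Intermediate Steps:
r = -183 (r = -8 - 1*175 = -8 - 175 = -183)
a = 65 (a = 5 + (2*5)*6 = 5 + 10*6 = 5 + 60 = 65)
S(w, p) = p + w
s(b, K) = 3483 (s(b, K) = 2 + ((65 - 2) - 4)**2 = 2 + (63 - 4)**2 = 2 + 59**2 = 2 + 3481 = 3483)
833 - s(C, r) = 833 - 1*3483 = 833 - 3483 = -2650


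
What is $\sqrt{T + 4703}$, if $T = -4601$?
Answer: $\sqrt{102} \approx 10.1$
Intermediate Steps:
$\sqrt{T + 4703} = \sqrt{-4601 + 4703} = \sqrt{102}$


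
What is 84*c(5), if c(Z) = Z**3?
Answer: 10500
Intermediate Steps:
84*c(5) = 84*5**3 = 84*125 = 10500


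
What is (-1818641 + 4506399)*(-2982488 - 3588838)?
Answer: -17662134027108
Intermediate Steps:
(-1818641 + 4506399)*(-2982488 - 3588838) = 2687758*(-6571326) = -17662134027108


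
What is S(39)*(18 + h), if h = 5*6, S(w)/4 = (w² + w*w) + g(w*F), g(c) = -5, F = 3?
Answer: 583104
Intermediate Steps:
S(w) = -20 + 8*w² (S(w) = 4*((w² + w*w) - 5) = 4*((w² + w²) - 5) = 4*(2*w² - 5) = 4*(-5 + 2*w²) = -20 + 8*w²)
h = 30
S(39)*(18 + h) = (-20 + 8*39²)*(18 + 30) = (-20 + 8*1521)*48 = (-20 + 12168)*48 = 12148*48 = 583104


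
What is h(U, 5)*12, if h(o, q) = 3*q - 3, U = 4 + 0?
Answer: 144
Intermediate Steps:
U = 4
h(o, q) = -3 + 3*q
h(U, 5)*12 = (-3 + 3*5)*12 = (-3 + 15)*12 = 12*12 = 144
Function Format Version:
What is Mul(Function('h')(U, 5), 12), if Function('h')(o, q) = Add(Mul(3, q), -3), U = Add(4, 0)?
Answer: 144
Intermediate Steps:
U = 4
Function('h')(o, q) = Add(-3, Mul(3, q))
Mul(Function('h')(U, 5), 12) = Mul(Add(-3, Mul(3, 5)), 12) = Mul(Add(-3, 15), 12) = Mul(12, 12) = 144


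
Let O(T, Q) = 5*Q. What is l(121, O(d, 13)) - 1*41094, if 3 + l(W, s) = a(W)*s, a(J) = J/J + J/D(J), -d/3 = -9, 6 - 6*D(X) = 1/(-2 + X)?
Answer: -23640206/713 ≈ -33156.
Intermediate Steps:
D(X) = 1 - 1/(6*(-2 + X))
d = 27 (d = -3*(-9) = 27)
a(J) = 1 + J*(-2 + J)/(-13/6 + J) (a(J) = J/J + J/(((-13/6 + J)/(-2 + J))) = 1 + J*((-2 + J)/(-13/6 + J)) = 1 + J*(-2 + J)/(-13/6 + J))
l(W, s) = -3 + s*(-13 - 6*W + 6*W²)/(-13 + 6*W) (l(W, s) = -3 + ((-13 - 6*W + 6*W²)/(-13 + 6*W))*s = -3 + s*(-13 - 6*W + 6*W²)/(-13 + 6*W))
l(121, O(d, 13)) - 1*41094 = (39 - 18*121 + (5*13)*(-13 + 6*121 + 6*121*(-2 + 121)))/(-13 + 6*121) - 1*41094 = (39 - 2178 + 65*(-13 + 726 + 6*121*119))/(-13 + 726) - 41094 = (39 - 2178 + 65*(-13 + 726 + 86394))/713 - 41094 = (39 - 2178 + 65*87107)/713 - 41094 = (39 - 2178 + 5661955)/713 - 41094 = (1/713)*5659816 - 41094 = 5659816/713 - 41094 = -23640206/713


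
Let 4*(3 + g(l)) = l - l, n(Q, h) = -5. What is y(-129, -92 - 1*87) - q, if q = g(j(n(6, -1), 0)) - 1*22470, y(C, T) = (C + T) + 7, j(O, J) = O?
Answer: 22172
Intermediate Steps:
g(l) = -3 (g(l) = -3 + (l - l)/4 = -3 + (¼)*0 = -3 + 0 = -3)
y(C, T) = 7 + C + T
q = -22473 (q = -3 - 1*22470 = -3 - 22470 = -22473)
y(-129, -92 - 1*87) - q = (7 - 129 + (-92 - 1*87)) - 1*(-22473) = (7 - 129 + (-92 - 87)) + 22473 = (7 - 129 - 179) + 22473 = -301 + 22473 = 22172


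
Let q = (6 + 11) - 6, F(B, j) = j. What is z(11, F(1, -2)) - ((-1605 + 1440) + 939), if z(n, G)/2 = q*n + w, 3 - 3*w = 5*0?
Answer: -530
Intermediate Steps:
w = 1 (w = 1 - 5*0/3 = 1 - 1/3*0 = 1 + 0 = 1)
q = 11 (q = 17 - 6 = 11)
z(n, G) = 2 + 22*n (z(n, G) = 2*(11*n + 1) = 2*(1 + 11*n) = 2 + 22*n)
z(11, F(1, -2)) - ((-1605 + 1440) + 939) = (2 + 22*11) - ((-1605 + 1440) + 939) = (2 + 242) - (-165 + 939) = 244 - 1*774 = 244 - 774 = -530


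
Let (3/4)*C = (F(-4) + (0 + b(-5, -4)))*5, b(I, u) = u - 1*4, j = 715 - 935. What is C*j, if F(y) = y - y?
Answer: 35200/3 ≈ 11733.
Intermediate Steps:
j = -220
b(I, u) = -4 + u (b(I, u) = u - 4 = -4 + u)
F(y) = 0
C = -160/3 (C = 4*((0 + (0 + (-4 - 4)))*5)/3 = 4*((0 + (0 - 8))*5)/3 = 4*((0 - 8)*5)/3 = 4*(-8*5)/3 = (4/3)*(-40) = -160/3 ≈ -53.333)
C*j = -160/3*(-220) = 35200/3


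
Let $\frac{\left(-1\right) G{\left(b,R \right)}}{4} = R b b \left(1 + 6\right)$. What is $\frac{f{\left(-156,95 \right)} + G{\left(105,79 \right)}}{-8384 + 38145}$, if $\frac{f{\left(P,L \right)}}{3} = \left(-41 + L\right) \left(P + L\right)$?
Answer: $- \frac{24397182}{29761} \approx -819.77$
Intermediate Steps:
$G{\left(b,R \right)} = - 28 R b^{2}$ ($G{\left(b,R \right)} = - 4 R b b \left(1 + 6\right) = - 4 R b b 7 = - 4 R b 7 b = - 4 \cdot 7 R b^{2} = - 28 R b^{2}$)
$f{\left(P,L \right)} = 3 \left(-41 + L\right) \left(L + P\right)$ ($f{\left(P,L \right)} = 3 \left(-41 + L\right) \left(P + L\right) = 3 \left(-41 + L\right) \left(L + P\right)$)
$\frac{f{\left(-156,95 \right)} + G{\left(105,79 \right)}}{-8384 + 38145} = \frac{\left(\left(-123\right) 95 - -19188 + 3 \cdot 95^{2} + 3 \cdot 95 \left(-156\right)\right) - 2212 \cdot 105^{2}}{-8384 + 38145} = \frac{\left(-11685 + 19188 + 3 \cdot 9025 - 44460\right) - 2212 \cdot 11025}{29761} = \left(\left(-11685 + 19188 + 27075 - 44460\right) - 24387300\right) \frac{1}{29761} = \left(-9882 - 24387300\right) \frac{1}{29761} = \left(-24397182\right) \frac{1}{29761} = - \frac{24397182}{29761}$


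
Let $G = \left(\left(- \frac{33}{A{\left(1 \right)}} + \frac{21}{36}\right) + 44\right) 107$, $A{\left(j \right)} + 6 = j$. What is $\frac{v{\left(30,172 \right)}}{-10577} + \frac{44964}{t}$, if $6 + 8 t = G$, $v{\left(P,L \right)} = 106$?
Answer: $\frac{32606519474}{495966107} \approx 65.743$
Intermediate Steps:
$A{\left(j \right)} = -6 + j$
$G = \frac{328597}{60}$ ($G = \left(\left(- \frac{33}{-6 + 1} + \frac{21}{36}\right) + 44\right) 107 = \left(\left(- \frac{33}{-5} + 21 \cdot \frac{1}{36}\right) + 44\right) 107 = \left(\left(\left(-33\right) \left(- \frac{1}{5}\right) + \frac{7}{12}\right) + 44\right) 107 = \left(\left(\frac{33}{5} + \frac{7}{12}\right) + 44\right) 107 = \left(\frac{431}{60} + 44\right) 107 = \frac{3071}{60} \cdot 107 = \frac{328597}{60} \approx 5476.6$)
$t = \frac{328237}{480}$ ($t = - \frac{3}{4} + \frac{1}{8} \cdot \frac{328597}{60} = - \frac{3}{4} + \frac{328597}{480} = \frac{328237}{480} \approx 683.83$)
$\frac{v{\left(30,172 \right)}}{-10577} + \frac{44964}{t} = \frac{106}{-10577} + \frac{44964}{\frac{328237}{480}} = 106 \left(- \frac{1}{10577}\right) + 44964 \cdot \frac{480}{328237} = - \frac{106}{10577} + \frac{21582720}{328237} = \frac{32606519474}{495966107}$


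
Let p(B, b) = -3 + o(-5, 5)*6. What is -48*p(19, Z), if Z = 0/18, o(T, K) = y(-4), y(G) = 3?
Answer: -720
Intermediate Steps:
o(T, K) = 3
Z = 0 (Z = 0*(1/18) = 0)
p(B, b) = 15 (p(B, b) = -3 + 3*6 = -3 + 18 = 15)
-48*p(19, Z) = -48*15 = -720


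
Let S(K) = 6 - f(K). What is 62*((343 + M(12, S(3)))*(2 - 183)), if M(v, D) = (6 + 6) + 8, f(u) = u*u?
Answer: -4073586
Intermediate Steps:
f(u) = u²
S(K) = 6 - K²
M(v, D) = 20 (M(v, D) = 12 + 8 = 20)
62*((343 + M(12, S(3)))*(2 - 183)) = 62*((343 + 20)*(2 - 183)) = 62*(363*(-181)) = 62*(-65703) = -4073586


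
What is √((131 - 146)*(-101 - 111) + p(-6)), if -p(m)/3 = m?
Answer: √3198 ≈ 56.551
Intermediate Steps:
p(m) = -3*m
√((131 - 146)*(-101 - 111) + p(-6)) = √((131 - 146)*(-101 - 111) - 3*(-6)) = √(-15*(-212) + 18) = √(3180 + 18) = √3198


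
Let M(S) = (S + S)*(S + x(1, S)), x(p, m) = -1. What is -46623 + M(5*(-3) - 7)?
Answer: -45611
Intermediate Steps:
M(S) = 2*S*(-1 + S) (M(S) = (S + S)*(S - 1) = (2*S)*(-1 + S) = 2*S*(-1 + S))
-46623 + M(5*(-3) - 7) = -46623 + 2*(5*(-3) - 7)*(-1 + (5*(-3) - 7)) = -46623 + 2*(-15 - 7)*(-1 + (-15 - 7)) = -46623 + 2*(-22)*(-1 - 22) = -46623 + 2*(-22)*(-23) = -46623 + 1012 = -45611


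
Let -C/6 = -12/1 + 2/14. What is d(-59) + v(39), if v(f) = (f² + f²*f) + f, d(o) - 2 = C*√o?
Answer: 60881 + 498*I*√59/7 ≈ 60881.0 + 546.46*I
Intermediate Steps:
C = 498/7 (C = -6*(-12/1 + 2/14) = -6*(-12*1 + 2*(1/14)) = -6*(-12 + ⅐) = -6*(-83/7) = 498/7 ≈ 71.143)
d(o) = 2 + 498*√o/7
v(f) = f + f² + f³ (v(f) = (f² + f³) + f = f + f² + f³)
d(-59) + v(39) = (2 + 498*√(-59)/7) + 39*(1 + 39 + 39²) = (2 + 498*(I*√59)/7) + 39*(1 + 39 + 1521) = (2 + 498*I*√59/7) + 39*1561 = (2 + 498*I*√59/7) + 60879 = 60881 + 498*I*√59/7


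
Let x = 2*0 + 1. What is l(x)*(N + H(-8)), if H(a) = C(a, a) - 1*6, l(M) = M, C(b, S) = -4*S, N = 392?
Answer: 418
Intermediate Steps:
x = 1 (x = 0 + 1 = 1)
H(a) = -6 - 4*a (H(a) = -4*a - 1*6 = -4*a - 6 = -6 - 4*a)
l(x)*(N + H(-8)) = 1*(392 + (-6 - 4*(-8))) = 1*(392 + (-6 + 32)) = 1*(392 + 26) = 1*418 = 418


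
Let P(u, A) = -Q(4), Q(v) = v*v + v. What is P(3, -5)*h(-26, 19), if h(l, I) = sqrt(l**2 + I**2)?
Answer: -20*sqrt(1037) ≈ -644.05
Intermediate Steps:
Q(v) = v + v**2 (Q(v) = v**2 + v = v + v**2)
h(l, I) = sqrt(I**2 + l**2)
P(u, A) = -20 (P(u, A) = -4*(1 + 4) = -4*5 = -1*20 = -20)
P(3, -5)*h(-26, 19) = -20*sqrt(19**2 + (-26)**2) = -20*sqrt(361 + 676) = -20*sqrt(1037)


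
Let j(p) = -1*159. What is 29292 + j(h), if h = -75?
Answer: 29133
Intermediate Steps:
j(p) = -159
29292 + j(h) = 29292 - 159 = 29133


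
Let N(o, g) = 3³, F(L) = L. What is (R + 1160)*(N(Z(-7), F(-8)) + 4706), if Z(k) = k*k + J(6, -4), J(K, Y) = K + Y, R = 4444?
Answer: 26523732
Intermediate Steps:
Z(k) = 2 + k² (Z(k) = k*k + (6 - 4) = k² + 2 = 2 + k²)
N(o, g) = 27
(R + 1160)*(N(Z(-7), F(-8)) + 4706) = (4444 + 1160)*(27 + 4706) = 5604*4733 = 26523732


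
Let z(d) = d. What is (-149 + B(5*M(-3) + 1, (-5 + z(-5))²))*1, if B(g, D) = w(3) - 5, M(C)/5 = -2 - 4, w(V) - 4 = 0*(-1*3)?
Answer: -150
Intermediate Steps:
w(V) = 4 (w(V) = 4 + 0*(-1*3) = 4 + 0*(-3) = 4 + 0 = 4)
M(C) = -30 (M(C) = 5*(-2 - 4) = 5*(-6) = -30)
B(g, D) = -1 (B(g, D) = 4 - 5 = -1)
(-149 + B(5*M(-3) + 1, (-5 + z(-5))²))*1 = (-149 - 1)*1 = -150*1 = -150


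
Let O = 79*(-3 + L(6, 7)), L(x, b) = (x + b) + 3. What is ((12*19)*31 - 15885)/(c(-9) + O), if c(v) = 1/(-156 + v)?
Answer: -1454805/169454 ≈ -8.5853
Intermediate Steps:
L(x, b) = 3 + b + x (L(x, b) = (b + x) + 3 = 3 + b + x)
O = 1027 (O = 79*(-3 + (3 + 7 + 6)) = 79*(-3 + 16) = 79*13 = 1027)
((12*19)*31 - 15885)/(c(-9) + O) = ((12*19)*31 - 15885)/(1/(-156 - 9) + 1027) = (228*31 - 15885)/(1/(-165) + 1027) = (7068 - 15885)/(-1/165 + 1027) = -8817/169454/165 = -8817*165/169454 = -1454805/169454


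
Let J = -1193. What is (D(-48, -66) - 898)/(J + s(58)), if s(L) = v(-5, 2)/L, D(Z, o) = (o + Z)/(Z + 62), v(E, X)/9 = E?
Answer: 367894/484673 ≈ 0.75906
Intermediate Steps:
v(E, X) = 9*E
D(Z, o) = (Z + o)/(62 + Z)
s(L) = -45/L (s(L) = (9*(-5))/L = -45/L)
(D(-48, -66) - 898)/(J + s(58)) = ((-48 - 66)/(62 - 48) - 898)/(-1193 - 45/58) = (-114/14 - 898)/(-1193 - 45*1/58) = ((1/14)*(-114) - 898)/(-1193 - 45/58) = (-57/7 - 898)/(-69239/58) = -6343/7*(-58/69239) = 367894/484673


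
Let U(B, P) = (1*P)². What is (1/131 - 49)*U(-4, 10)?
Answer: -641800/131 ≈ -4899.2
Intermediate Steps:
U(B, P) = P²
(1/131 - 49)*U(-4, 10) = (1/131 - 49)*10² = (1/131 - 49)*100 = -6418/131*100 = -641800/131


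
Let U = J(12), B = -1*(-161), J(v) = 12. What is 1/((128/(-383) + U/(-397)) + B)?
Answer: 152051/24424799 ≈ 0.0062253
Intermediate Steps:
B = 161
U = 12
1/((128/(-383) + U/(-397)) + B) = 1/((128/(-383) + 12/(-397)) + 161) = 1/((128*(-1/383) + 12*(-1/397)) + 161) = 1/((-128/383 - 12/397) + 161) = 1/(-55412/152051 + 161) = 1/(24424799/152051) = 152051/24424799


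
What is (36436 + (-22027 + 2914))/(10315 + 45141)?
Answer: 17323/55456 ≈ 0.31237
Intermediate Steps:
(36436 + (-22027 + 2914))/(10315 + 45141) = (36436 - 19113)/55456 = 17323*(1/55456) = 17323/55456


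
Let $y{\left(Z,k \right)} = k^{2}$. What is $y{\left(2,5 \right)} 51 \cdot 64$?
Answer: $81600$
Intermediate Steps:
$y{\left(2,5 \right)} 51 \cdot 64 = 5^{2} \cdot 51 \cdot 64 = 25 \cdot 51 \cdot 64 = 1275 \cdot 64 = 81600$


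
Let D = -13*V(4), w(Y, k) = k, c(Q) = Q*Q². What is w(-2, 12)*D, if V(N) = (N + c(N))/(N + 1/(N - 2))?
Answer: -7072/3 ≈ -2357.3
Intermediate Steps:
c(Q) = Q³
V(N) = (N + N³)/(N + 1/(-2 + N)) (V(N) = (N + N³)/(N + 1/(N - 2)) = (N + N³)/(N + 1/(-2 + N)))
D = -1768/9 (D = -52*(-2 + 4 + 4³ - 2*4²)/(1 + 4² - 2*4) = -52*(-2 + 4 + 64 - 2*16)/(1 + 16 - 8) = -52*(-2 + 4 + 64 - 32)/9 = -52*34/9 = -13*136/9 = -1768/9 ≈ -196.44)
w(-2, 12)*D = 12*(-1768/9) = -7072/3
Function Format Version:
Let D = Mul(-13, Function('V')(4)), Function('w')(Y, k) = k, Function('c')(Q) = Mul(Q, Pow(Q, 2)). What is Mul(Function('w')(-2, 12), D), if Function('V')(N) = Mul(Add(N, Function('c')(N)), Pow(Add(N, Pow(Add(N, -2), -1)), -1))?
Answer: Rational(-7072, 3) ≈ -2357.3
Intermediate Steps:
Function('c')(Q) = Pow(Q, 3)
Function('V')(N) = Mul(Pow(Add(N, Pow(Add(-2, N), -1)), -1), Add(N, Pow(N, 3))) (Function('V')(N) = Mul(Add(N, Pow(N, 3)), Pow(Add(N, Pow(Add(N, -2), -1)), -1)) = Mul(Add(N, Pow(N, 3)), Pow(Add(N, Pow(Add(-2, N), -1)), -1)) = Mul(Pow(Add(N, Pow(Add(-2, N), -1)), -1), Add(N, Pow(N, 3))))
D = Rational(-1768, 9) (D = Mul(-13, Mul(4, Pow(Add(1, Pow(4, 2), Mul(-2, 4)), -1), Add(-2, 4, Pow(4, 3), Mul(-2, Pow(4, 2))))) = Mul(-13, Mul(4, Pow(Add(1, 16, -8), -1), Add(-2, 4, 64, Mul(-2, 16)))) = Mul(-13, Mul(4, Pow(9, -1), Add(-2, 4, 64, -32))) = Mul(-13, Mul(4, Rational(1, 9), 34)) = Mul(-13, Rational(136, 9)) = Rational(-1768, 9) ≈ -196.44)
Mul(Function('w')(-2, 12), D) = Mul(12, Rational(-1768, 9)) = Rational(-7072, 3)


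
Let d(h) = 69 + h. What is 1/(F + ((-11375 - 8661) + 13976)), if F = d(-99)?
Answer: -1/6090 ≈ -0.00016420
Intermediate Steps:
F = -30 (F = 69 - 99 = -30)
1/(F + ((-11375 - 8661) + 13976)) = 1/(-30 + ((-11375 - 8661) + 13976)) = 1/(-30 + (-20036 + 13976)) = 1/(-30 - 6060) = 1/(-6090) = -1/6090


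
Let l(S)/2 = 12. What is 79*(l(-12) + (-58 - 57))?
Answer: -7189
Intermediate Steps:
l(S) = 24 (l(S) = 2*12 = 24)
79*(l(-12) + (-58 - 57)) = 79*(24 + (-58 - 57)) = 79*(24 - 115) = 79*(-91) = -7189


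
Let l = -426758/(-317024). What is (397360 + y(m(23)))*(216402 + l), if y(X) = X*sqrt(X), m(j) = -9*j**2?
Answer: 851903263086505/9907 - 11268688908930327*I/158512 ≈ 8.599e+10 - 7.109e+10*I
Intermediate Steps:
l = 213379/158512 (l = -426758*(-1/317024) = 213379/158512 ≈ 1.3461)
y(X) = X**(3/2)
(397360 + y(m(23)))*(216402 + l) = (397360 + (-9*23**2)**(3/2))*(216402 + 213379/158512) = (397360 + (-9*529)**(3/2))*(34302527203/158512) = (397360 + (-4761)**(3/2))*(34302527203/158512) = (397360 - 328509*I)*(34302527203/158512) = 851903263086505/9907 - 11268688908930327*I/158512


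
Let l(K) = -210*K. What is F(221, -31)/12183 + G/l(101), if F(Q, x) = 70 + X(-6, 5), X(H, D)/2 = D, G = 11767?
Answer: -6745741/12304830 ≈ -0.54822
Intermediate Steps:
X(H, D) = 2*D
F(Q, x) = 80 (F(Q, x) = 70 + 2*5 = 70 + 10 = 80)
F(221, -31)/12183 + G/l(101) = 80/12183 + 11767/((-210*101)) = 80*(1/12183) + 11767/(-21210) = 80/12183 + 11767*(-1/21210) = 80/12183 - 1681/3030 = -6745741/12304830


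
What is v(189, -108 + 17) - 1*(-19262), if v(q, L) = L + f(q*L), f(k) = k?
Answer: 1972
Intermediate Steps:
v(q, L) = L + L*q (v(q, L) = L + q*L = L + L*q)
v(189, -108 + 17) - 1*(-19262) = (-108 + 17)*(1 + 189) - 1*(-19262) = -91*190 + 19262 = -17290 + 19262 = 1972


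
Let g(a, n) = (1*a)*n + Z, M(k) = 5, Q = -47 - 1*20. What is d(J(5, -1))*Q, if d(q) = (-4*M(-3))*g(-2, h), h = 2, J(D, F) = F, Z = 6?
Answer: 2680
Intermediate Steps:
Q = -67 (Q = -47 - 20 = -67)
g(a, n) = 6 + a*n (g(a, n) = (1*a)*n + 6 = a*n + 6 = 6 + a*n)
d(q) = -40 (d(q) = (-4*5)*(6 - 2*2) = -20*(6 - 4) = -20*2 = -40)
d(J(5, -1))*Q = -40*(-67) = 2680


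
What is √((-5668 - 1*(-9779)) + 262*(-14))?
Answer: √443 ≈ 21.048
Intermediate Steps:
√((-5668 - 1*(-9779)) + 262*(-14)) = √((-5668 + 9779) - 3668) = √(4111 - 3668) = √443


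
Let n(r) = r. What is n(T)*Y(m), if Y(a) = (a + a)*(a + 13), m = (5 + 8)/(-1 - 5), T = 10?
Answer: -4225/9 ≈ -469.44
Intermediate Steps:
m = -13/6 (m = 13/(-6) = 13*(-1/6) = -13/6 ≈ -2.1667)
Y(a) = 2*a*(13 + a) (Y(a) = (2*a)*(13 + a) = 2*a*(13 + a))
n(T)*Y(m) = 10*(2*(-13/6)*(13 - 13/6)) = 10*(2*(-13/6)*(65/6)) = 10*(-845/18) = -4225/9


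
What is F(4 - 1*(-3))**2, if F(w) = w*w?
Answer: 2401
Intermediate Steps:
F(w) = w**2
F(4 - 1*(-3))**2 = ((4 - 1*(-3))**2)**2 = ((4 + 3)**2)**2 = (7**2)**2 = 49**2 = 2401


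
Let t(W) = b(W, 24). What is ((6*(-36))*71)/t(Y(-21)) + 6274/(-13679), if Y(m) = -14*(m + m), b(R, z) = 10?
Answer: -104921942/68395 ≈ -1534.1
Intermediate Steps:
Y(m) = -28*m
t(W) = 10
((6*(-36))*71)/t(Y(-21)) + 6274/(-13679) = ((6*(-36))*71)/10 + 6274/(-13679) = -216*71*(1/10) + 6274*(-1/13679) = -15336*1/10 - 6274/13679 = -7668/5 - 6274/13679 = -104921942/68395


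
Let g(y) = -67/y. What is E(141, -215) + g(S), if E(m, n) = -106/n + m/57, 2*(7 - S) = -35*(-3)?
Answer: 1650219/371735 ≈ 4.4392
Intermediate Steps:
S = -91/2 (S = 7 - (-35)*(-3)/2 = 7 - ½*105 = 7 - 105/2 = -91/2 ≈ -45.500)
E(m, n) = -106/n + m/57 (E(m, n) = -106/n + m*(1/57) = -106/n + m/57)
E(141, -215) + g(S) = (-106/(-215) + (1/57)*141) - 67/(-91/2) = (-106*(-1/215) + 47/19) - 67*(-2/91) = (106/215 + 47/19) + 134/91 = 12119/4085 + 134/91 = 1650219/371735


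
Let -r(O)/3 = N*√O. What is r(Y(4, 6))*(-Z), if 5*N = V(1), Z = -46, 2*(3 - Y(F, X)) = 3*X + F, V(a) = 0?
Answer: 0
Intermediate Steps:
Y(F, X) = 3 - 3*X/2 - F/2 (Y(F, X) = 3 - (3*X + F)/2 = 3 - (F + 3*X)/2 = 3 + (-3*X/2 - F/2) = 3 - 3*X/2 - F/2)
N = 0 (N = (⅕)*0 = 0)
r(O) = 0 (r(O) = -0*√O = -3*0 = 0)
r(Y(4, 6))*(-Z) = 0*(-1*(-46)) = 0*46 = 0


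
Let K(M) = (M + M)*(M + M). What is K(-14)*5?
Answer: 3920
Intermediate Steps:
K(M) = 4*M**2 (K(M) = (2*M)*(2*M) = 4*M**2)
K(-14)*5 = (4*(-14)**2)*5 = (4*196)*5 = 784*5 = 3920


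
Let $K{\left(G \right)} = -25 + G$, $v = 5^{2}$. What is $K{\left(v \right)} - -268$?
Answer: $268$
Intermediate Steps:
$v = 25$
$K{\left(v \right)} - -268 = \left(-25 + 25\right) - -268 = 0 + 268 = 268$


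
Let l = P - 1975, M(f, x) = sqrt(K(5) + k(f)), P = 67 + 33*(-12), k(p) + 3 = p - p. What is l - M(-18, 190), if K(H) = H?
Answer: -2304 - sqrt(2) ≈ -2305.4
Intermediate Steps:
k(p) = -3 (k(p) = -3 + (p - p) = -3 + 0 = -3)
P = -329 (P = 67 - 396 = -329)
M(f, x) = sqrt(2) (M(f, x) = sqrt(5 - 3) = sqrt(2))
l = -2304 (l = -329 - 1975 = -2304)
l - M(-18, 190) = -2304 - sqrt(2)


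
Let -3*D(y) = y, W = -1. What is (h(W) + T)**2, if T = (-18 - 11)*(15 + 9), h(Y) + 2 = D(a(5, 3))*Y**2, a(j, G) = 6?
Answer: 490000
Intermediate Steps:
D(y) = -y/3
h(Y) = -2 - 2*Y**2 (h(Y) = -2 + (-1/3*6)*Y**2 = -2 - 2*Y**2)
T = -696 (T = -29*24 = -696)
(h(W) + T)**2 = ((-2 - 2*(-1)**2) - 696)**2 = ((-2 - 2*1) - 696)**2 = ((-2 - 2) - 696)**2 = (-4 - 696)**2 = (-700)**2 = 490000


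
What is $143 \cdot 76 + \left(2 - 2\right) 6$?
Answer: $10868$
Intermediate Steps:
$143 \cdot 76 + \left(2 - 2\right) 6 = 10868 + 0 \cdot 6 = 10868 + 0 = 10868$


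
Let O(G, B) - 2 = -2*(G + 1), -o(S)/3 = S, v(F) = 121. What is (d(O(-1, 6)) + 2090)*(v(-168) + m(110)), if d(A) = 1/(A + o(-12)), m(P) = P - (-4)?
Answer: 18663935/38 ≈ 4.9116e+5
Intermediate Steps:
o(S) = -3*S
O(G, B) = -2*G (O(G, B) = 2 - 2*(G + 1) = 2 - 2*(1 + G) = 2 + (-2 - 2*G) = -2*G)
m(P) = 4 + P (m(P) = P - 1*(-4) = P + 4 = 4 + P)
d(A) = 1/(36 + A) (d(A) = 1/(A - 3*(-12)) = 1/(A + 36) = 1/(36 + A))
(d(O(-1, 6)) + 2090)*(v(-168) + m(110)) = (1/(36 - 2*(-1)) + 2090)*(121 + (4 + 110)) = (1/(36 + 2) + 2090)*(121 + 114) = (1/38 + 2090)*235 = (79421/38)*235 = 18663935/38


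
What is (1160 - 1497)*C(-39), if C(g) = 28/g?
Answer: 9436/39 ≈ 241.95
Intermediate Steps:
(1160 - 1497)*C(-39) = (1160 - 1497)*(28/(-39)) = -9436*(-1)/39 = -337*(-28/39) = 9436/39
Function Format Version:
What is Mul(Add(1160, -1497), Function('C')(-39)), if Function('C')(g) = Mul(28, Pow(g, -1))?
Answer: Rational(9436, 39) ≈ 241.95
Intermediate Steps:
Mul(Add(1160, -1497), Function('C')(-39)) = Mul(Add(1160, -1497), Mul(28, Pow(-39, -1))) = Mul(-337, Mul(28, Rational(-1, 39))) = Mul(-337, Rational(-28, 39)) = Rational(9436, 39)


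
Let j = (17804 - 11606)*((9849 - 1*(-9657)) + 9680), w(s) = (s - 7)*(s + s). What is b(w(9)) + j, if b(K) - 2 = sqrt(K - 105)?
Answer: 180894830 + I*sqrt(69) ≈ 1.8089e+8 + 8.3066*I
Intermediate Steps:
w(s) = 2*s*(-7 + s) (w(s) = (-7 + s)*(2*s) = 2*s*(-7 + s))
b(K) = 2 + sqrt(-105 + K) (b(K) = 2 + sqrt(K - 105) = 2 + sqrt(-105 + K))
j = 180894828 (j = 6198*((9849 + 9657) + 9680) = 6198*(19506 + 9680) = 6198*29186 = 180894828)
b(w(9)) + j = (2 + sqrt(-105 + 2*9*(-7 + 9))) + 180894828 = (2 + sqrt(-105 + 2*9*2)) + 180894828 = (2 + sqrt(-105 + 36)) + 180894828 = (2 + sqrt(-69)) + 180894828 = (2 + I*sqrt(69)) + 180894828 = 180894830 + I*sqrt(69)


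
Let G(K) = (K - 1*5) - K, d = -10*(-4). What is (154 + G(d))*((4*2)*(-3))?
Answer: -3576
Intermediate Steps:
d = 40 (d = -5*(-8) = 40)
G(K) = -5 (G(K) = (K - 5) - K = (-5 + K) - K = -5)
(154 + G(d))*((4*2)*(-3)) = (154 - 5)*((4*2)*(-3)) = 149*(8*(-3)) = 149*(-24) = -3576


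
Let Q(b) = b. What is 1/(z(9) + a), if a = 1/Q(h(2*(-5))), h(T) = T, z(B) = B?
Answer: 10/89 ≈ 0.11236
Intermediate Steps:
a = -⅒ (a = 1/(2*(-5)) = 1/(-10) = -⅒ ≈ -0.10000)
1/(z(9) + a) = 1/(9 - ⅒) = 1/(89/10) = 10/89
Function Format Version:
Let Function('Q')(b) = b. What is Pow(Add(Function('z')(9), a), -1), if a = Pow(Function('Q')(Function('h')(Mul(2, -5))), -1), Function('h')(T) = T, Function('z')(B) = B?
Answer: Rational(10, 89) ≈ 0.11236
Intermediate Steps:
a = Rational(-1, 10) (a = Pow(Mul(2, -5), -1) = Pow(-10, -1) = Rational(-1, 10) ≈ -0.10000)
Pow(Add(Function('z')(9), a), -1) = Pow(Add(9, Rational(-1, 10)), -1) = Pow(Rational(89, 10), -1) = Rational(10, 89)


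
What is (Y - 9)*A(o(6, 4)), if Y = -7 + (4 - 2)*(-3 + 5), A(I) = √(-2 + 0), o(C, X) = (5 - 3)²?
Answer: -12*I*√2 ≈ -16.971*I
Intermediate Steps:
o(C, X) = 4 (o(C, X) = 2² = 4)
A(I) = I*√2 (A(I) = √(-2) = I*√2)
Y = -3 (Y = -7 + 2*2 = -7 + 4 = -3)
(Y - 9)*A(o(6, 4)) = (-3 - 9)*(I*√2) = -12*I*√2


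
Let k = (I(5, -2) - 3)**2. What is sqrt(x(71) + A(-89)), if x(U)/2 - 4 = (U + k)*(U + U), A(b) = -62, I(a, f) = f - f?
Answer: sqrt(22666) ≈ 150.55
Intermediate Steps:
I(a, f) = 0
k = 9 (k = (0 - 3)**2 = (-3)**2 = 9)
x(U) = 8 + 4*U*(9 + U) (x(U) = 8 + 2*((U + 9)*(U + U)) = 8 + 2*((9 + U)*(2*U)) = 8 + 2*(2*U*(9 + U)) = 8 + 4*U*(9 + U))
sqrt(x(71) + A(-89)) = sqrt((8 + 4*71**2 + 36*71) - 62) = sqrt((8 + 4*5041 + 2556) - 62) = sqrt((8 + 20164 + 2556) - 62) = sqrt(22728 - 62) = sqrt(22666)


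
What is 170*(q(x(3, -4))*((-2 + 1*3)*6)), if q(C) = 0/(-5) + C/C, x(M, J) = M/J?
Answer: 1020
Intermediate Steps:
q(C) = 1 (q(C) = 0*(-⅕) + 1 = 0 + 1 = 1)
170*(q(x(3, -4))*((-2 + 1*3)*6)) = 170*(1*((-2 + 1*3)*6)) = 170*(1*((-2 + 3)*6)) = 170*(1*(1*6)) = 170*(1*6) = 170*6 = 1020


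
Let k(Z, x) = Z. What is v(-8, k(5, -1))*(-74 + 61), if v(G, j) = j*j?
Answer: -325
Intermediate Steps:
v(G, j) = j²
v(-8, k(5, -1))*(-74 + 61) = 5²*(-74 + 61) = 25*(-13) = -325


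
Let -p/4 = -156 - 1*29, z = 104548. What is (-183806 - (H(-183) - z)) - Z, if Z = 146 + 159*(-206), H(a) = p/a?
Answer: -8536210/183 ≈ -46646.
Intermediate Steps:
p = 740 (p = -4*(-156 - 1*29) = -4*(-156 - 29) = -4*(-185) = 740)
H(a) = 740/a
Z = -32608 (Z = 146 - 32754 = -32608)
(-183806 - (H(-183) - z)) - Z = (-183806 - (740/(-183) - 1*104548)) - 1*(-32608) = (-183806 - (740*(-1/183) - 104548)) + 32608 = (-183806 - (-740/183 - 104548)) + 32608 = (-183806 - 1*(-19133024/183)) + 32608 = (-183806 + 19133024/183) + 32608 = -14503474/183 + 32608 = -8536210/183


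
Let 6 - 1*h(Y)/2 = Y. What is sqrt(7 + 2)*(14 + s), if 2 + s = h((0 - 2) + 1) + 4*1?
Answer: 90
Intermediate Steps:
h(Y) = 12 - 2*Y
s = 16 (s = -2 + ((12 - 2*((0 - 2) + 1)) + 4*1) = -2 + ((12 - 2*(-2 + 1)) + 4) = -2 + ((12 - 2*(-1)) + 4) = -2 + ((12 + 2) + 4) = -2 + (14 + 4) = -2 + 18 = 16)
sqrt(7 + 2)*(14 + s) = sqrt(7 + 2)*(14 + 16) = sqrt(9)*30 = 3*30 = 90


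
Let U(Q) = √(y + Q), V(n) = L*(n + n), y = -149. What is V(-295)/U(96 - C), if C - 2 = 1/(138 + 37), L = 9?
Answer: 13275*I*√67382/4813 ≈ 715.96*I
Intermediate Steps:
C = 351/175 (C = 2 + 1/(138 + 37) = 2 + 1/175 = 351/175 ≈ 2.0057)
V(n) = 18*n (V(n) = 9*(n + n) = 9*(2*n) = 18*n)
U(Q) = √(-149 + Q)
V(-295)/U(96 - C) = (18*(-295))/(√(-149 + (96 - 1*351/175))) = -5310/√(-149 + (96 - 351/175)) = -5310/√(-149 + 16449/175) = -5310*(-5*I*√67382/9626) = -(-13275)*I*√67382/4813 = 13275*I*√67382/4813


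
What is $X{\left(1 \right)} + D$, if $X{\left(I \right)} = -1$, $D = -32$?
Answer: $-33$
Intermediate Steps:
$X{\left(1 \right)} + D = -1 - 32 = -33$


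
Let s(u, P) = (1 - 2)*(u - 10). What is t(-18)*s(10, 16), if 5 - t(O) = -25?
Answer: 0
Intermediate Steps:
t(O) = 30 (t(O) = 5 - 1*(-25) = 5 + 25 = 30)
s(u, P) = 10 - u (s(u, P) = -(-10 + u) = 10 - u)
t(-18)*s(10, 16) = 30*(10 - 1*10) = 30*(10 - 10) = 30*0 = 0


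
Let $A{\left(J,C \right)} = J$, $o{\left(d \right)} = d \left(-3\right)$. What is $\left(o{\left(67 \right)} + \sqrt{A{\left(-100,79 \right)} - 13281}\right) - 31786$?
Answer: $-31987 + i \sqrt{13381} \approx -31987.0 + 115.68 i$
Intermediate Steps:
$o{\left(d \right)} = - 3 d$
$\left(o{\left(67 \right)} + \sqrt{A{\left(-100,79 \right)} - 13281}\right) - 31786 = \left(\left(-3\right) 67 + \sqrt{-100 - 13281}\right) - 31786 = \left(-201 + \sqrt{-13381}\right) - 31786 = \left(-201 + i \sqrt{13381}\right) - 31786 = -31987 + i \sqrt{13381}$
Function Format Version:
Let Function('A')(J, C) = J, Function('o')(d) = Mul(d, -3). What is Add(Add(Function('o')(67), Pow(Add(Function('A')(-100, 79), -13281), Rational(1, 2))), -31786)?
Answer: Add(-31987, Mul(I, Pow(13381, Rational(1, 2)))) ≈ Add(-31987., Mul(115.68, I))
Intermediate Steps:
Function('o')(d) = Mul(-3, d)
Add(Add(Function('o')(67), Pow(Add(Function('A')(-100, 79), -13281), Rational(1, 2))), -31786) = Add(Add(Mul(-3, 67), Pow(Add(-100, -13281), Rational(1, 2))), -31786) = Add(Add(-201, Pow(-13381, Rational(1, 2))), -31786) = Add(Add(-201, Mul(I, Pow(13381, Rational(1, 2)))), -31786) = Add(-31987, Mul(I, Pow(13381, Rational(1, 2))))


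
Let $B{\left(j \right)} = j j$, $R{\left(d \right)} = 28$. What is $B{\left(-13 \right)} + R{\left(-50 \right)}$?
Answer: $197$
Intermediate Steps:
$B{\left(j \right)} = j^{2}$
$B{\left(-13 \right)} + R{\left(-50 \right)} = \left(-13\right)^{2} + 28 = 169 + 28 = 197$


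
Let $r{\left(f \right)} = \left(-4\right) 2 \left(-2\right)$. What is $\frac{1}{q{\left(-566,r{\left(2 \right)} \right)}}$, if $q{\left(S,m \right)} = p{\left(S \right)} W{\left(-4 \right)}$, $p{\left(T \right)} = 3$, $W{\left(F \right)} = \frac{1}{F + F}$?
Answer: $- \frac{8}{3} \approx -2.6667$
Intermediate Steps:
$W{\left(F \right)} = \frac{1}{2 F}$
$r{\left(f \right)} = 16$ ($r{\left(f \right)} = \left(-8\right) \left(-2\right) = 16$)
$q{\left(S,m \right)} = - \frac{3}{8}$ ($q{\left(S,m \right)} = 3 \frac{1}{2 \left(-4\right)} = 3 \cdot \frac{1}{2} \left(- \frac{1}{4}\right) = 3 \left(- \frac{1}{8}\right) = - \frac{3}{8}$)
$\frac{1}{q{\left(-566,r{\left(2 \right)} \right)}} = \frac{1}{- \frac{3}{8}} = - \frac{8}{3}$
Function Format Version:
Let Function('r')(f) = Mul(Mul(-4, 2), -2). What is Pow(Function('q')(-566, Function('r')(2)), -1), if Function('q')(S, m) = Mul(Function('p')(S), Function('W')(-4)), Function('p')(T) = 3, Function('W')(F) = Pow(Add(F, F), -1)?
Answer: Rational(-8, 3) ≈ -2.6667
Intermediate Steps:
Function('W')(F) = Mul(Rational(1, 2), Pow(F, -1)) (Function('W')(F) = Pow(Mul(2, F), -1) = Mul(Rational(1, 2), Pow(F, -1)))
Function('r')(f) = 16 (Function('r')(f) = Mul(-8, -2) = 16)
Function('q')(S, m) = Rational(-3, 8) (Function('q')(S, m) = Mul(3, Mul(Rational(1, 2), Pow(-4, -1))) = Mul(3, Mul(Rational(1, 2), Rational(-1, 4))) = Mul(3, Rational(-1, 8)) = Rational(-3, 8))
Pow(Function('q')(-566, Function('r')(2)), -1) = Pow(Rational(-3, 8), -1) = Rational(-8, 3)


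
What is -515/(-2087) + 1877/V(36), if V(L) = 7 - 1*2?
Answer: 3919874/10435 ≈ 375.65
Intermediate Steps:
V(L) = 5 (V(L) = 7 - 2 = 5)
-515/(-2087) + 1877/V(36) = -515/(-2087) + 1877/5 = -515*(-1/2087) + 1877*(1/5) = 515/2087 + 1877/5 = 3919874/10435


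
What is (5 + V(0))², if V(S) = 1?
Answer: 36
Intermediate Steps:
(5 + V(0))² = (5 + 1)² = 6² = 36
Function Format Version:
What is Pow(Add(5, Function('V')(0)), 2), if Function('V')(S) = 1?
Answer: 36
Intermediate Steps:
Pow(Add(5, Function('V')(0)), 2) = Pow(Add(5, 1), 2) = Pow(6, 2) = 36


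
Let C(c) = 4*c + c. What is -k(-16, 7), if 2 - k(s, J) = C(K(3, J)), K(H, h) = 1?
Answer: 3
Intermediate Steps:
C(c) = 5*c
k(s, J) = -3 (k(s, J) = 2 - 5 = -3)
-k(-16, 7) = -1*(-3) = 3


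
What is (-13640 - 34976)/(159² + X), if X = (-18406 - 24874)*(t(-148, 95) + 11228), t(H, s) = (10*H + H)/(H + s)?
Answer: 2576648/25824355467 ≈ 9.9776e-5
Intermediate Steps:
t(H, s) = 11*H/(H + s) (t(H, s) = (11*H)/(H + s) = 11*H/(H + s))
X = -25825695360/53 (X = (-18406 - 24874)*(11*(-148)/(-148 + 95) + 11228) = -43280*(11*(-148)/(-53) + 11228) = -43280*(11*(-148)*(-1/53) + 11228) = -43280*(1628/53 + 11228) = -43280*596712/53 = -25825695360/53 ≈ -4.8728e+8)
(-13640 - 34976)/(159² + X) = (-13640 - 34976)/(159² - 25825695360/53) = -48616/(25281 - 25825695360/53) = -48616/(-25824355467/53) = -48616*(-53/25824355467) = 2576648/25824355467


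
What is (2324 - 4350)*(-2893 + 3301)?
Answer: -826608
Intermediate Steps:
(2324 - 4350)*(-2893 + 3301) = -2026*408 = -826608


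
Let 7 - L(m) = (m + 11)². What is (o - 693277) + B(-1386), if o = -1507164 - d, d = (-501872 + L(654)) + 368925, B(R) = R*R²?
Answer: -2664125732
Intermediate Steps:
B(R) = R³
L(m) = 7 - (11 + m)² (L(m) = 7 - (m + 11)² = 7 - (11 + m)²)
d = -575165 (d = (-501872 + (7 - (11 + 654)²)) + 368925 = (-501872 + (7 - 1*665²)) + 368925 = (-501872 + (7 - 1*442225)) + 368925 = (-501872 + (7 - 442225)) + 368925 = (-501872 - 442218) + 368925 = -944090 + 368925 = -575165)
o = -931999 (o = -1507164 - 1*(-575165) = -1507164 + 575165 = -931999)
(o - 693277) + B(-1386) = (-931999 - 693277) + (-1386)³ = -1625276 - 2662500456 = -2664125732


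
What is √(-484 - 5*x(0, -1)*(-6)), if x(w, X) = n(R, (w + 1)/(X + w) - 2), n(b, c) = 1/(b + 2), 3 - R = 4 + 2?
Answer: I*√514 ≈ 22.672*I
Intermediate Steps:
R = -3 (R = 3 - (4 + 2) = 3 - 1*6 = 3 - 6 = -3)
n(b, c) = 1/(2 + b)
x(w, X) = -1 (x(w, X) = 1/(2 - 3) = 1/(-1) = -1)
√(-484 - 5*x(0, -1)*(-6)) = √(-484 - 5*(-1)*(-6)) = √(-484 + 5*(-6)) = √(-484 - 30) = √(-514) = I*√514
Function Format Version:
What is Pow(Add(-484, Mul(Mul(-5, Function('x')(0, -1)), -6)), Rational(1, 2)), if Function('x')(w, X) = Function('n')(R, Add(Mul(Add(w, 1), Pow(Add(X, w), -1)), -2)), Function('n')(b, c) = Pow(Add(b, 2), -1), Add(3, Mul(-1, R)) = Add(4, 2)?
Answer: Mul(I, Pow(514, Rational(1, 2))) ≈ Mul(22.672, I)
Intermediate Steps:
R = -3 (R = Add(3, Mul(-1, Add(4, 2))) = Add(3, Mul(-1, 6)) = Add(3, -6) = -3)
Function('n')(b, c) = Pow(Add(2, b), -1)
Function('x')(w, X) = -1 (Function('x')(w, X) = Pow(Add(2, -3), -1) = Pow(-1, -1) = -1)
Pow(Add(-484, Mul(Mul(-5, Function('x')(0, -1)), -6)), Rational(1, 2)) = Pow(Add(-484, Mul(Mul(-5, -1), -6)), Rational(1, 2)) = Pow(Add(-484, Mul(5, -6)), Rational(1, 2)) = Pow(Add(-484, -30), Rational(1, 2)) = Pow(-514, Rational(1, 2)) = Mul(I, Pow(514, Rational(1, 2)))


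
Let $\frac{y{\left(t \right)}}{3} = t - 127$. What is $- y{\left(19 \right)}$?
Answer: $324$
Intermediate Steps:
$y{\left(t \right)} = -381 + 3 t$ ($y{\left(t \right)} = 3 \left(t - 127\right) = 3 \left(-127 + t\right) = -381 + 3 t$)
$- y{\left(19 \right)} = - (-381 + 3 \cdot 19) = - (-381 + 57) = \left(-1\right) \left(-324\right) = 324$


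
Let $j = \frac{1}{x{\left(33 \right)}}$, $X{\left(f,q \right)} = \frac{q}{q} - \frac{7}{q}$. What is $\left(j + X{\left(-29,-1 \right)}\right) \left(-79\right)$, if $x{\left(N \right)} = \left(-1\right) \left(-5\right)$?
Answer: $- \frac{3239}{5} \approx -647.8$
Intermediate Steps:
$X{\left(f,q \right)} = 1 - \frac{7}{q}$
$x{\left(N \right)} = 5$
$j = \frac{1}{5} \approx 0.2$
$\left(j + X{\left(-29,-1 \right)}\right) \left(-79\right) = \left(\frac{1}{5} + \frac{-7 - 1}{-1}\right) \left(-79\right) = \left(\frac{1}{5} - -8\right) \left(-79\right) = \left(\frac{1}{5} + 8\right) \left(-79\right) = \frac{41}{5} \left(-79\right) = - \frac{3239}{5}$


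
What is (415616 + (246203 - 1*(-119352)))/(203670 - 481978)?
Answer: -781171/278308 ≈ -2.8069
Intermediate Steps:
(415616 + (246203 - 1*(-119352)))/(203670 - 481978) = (415616 + (246203 + 119352))/(-278308) = (415616 + 365555)*(-1/278308) = 781171*(-1/278308) = -781171/278308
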